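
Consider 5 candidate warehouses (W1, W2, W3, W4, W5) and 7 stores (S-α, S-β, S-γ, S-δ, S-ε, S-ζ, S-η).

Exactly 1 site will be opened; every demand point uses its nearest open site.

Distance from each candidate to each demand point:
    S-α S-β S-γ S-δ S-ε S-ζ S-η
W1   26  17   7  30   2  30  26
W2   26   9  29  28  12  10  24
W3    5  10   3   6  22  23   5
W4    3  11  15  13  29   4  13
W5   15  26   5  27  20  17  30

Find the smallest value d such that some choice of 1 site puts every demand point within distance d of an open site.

23

Open {W3}.
  Farthest demand point is S-ζ at distance 23 (to W3); all others are ≤ 23.
With {W2} the worst case is 29.
With {W4} the worst case is 29.
No size-1 selection achieves below 23.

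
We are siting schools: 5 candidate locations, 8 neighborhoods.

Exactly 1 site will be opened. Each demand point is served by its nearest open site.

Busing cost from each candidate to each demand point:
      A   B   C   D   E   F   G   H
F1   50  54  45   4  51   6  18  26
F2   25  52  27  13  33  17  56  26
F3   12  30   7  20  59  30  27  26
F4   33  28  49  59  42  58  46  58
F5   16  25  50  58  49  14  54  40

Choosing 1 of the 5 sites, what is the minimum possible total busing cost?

211

Open {F3}.
  A→F3 12, B→F3 30, C→F3 7, D→F3 20, E→F3 59, F→F3 30, G→F3 27, H→F3 26  ⇒ total 211.
Compare {F2}: total 249.
Compare {F1}: total 254.
No size-1 selection does better; minimum is 211.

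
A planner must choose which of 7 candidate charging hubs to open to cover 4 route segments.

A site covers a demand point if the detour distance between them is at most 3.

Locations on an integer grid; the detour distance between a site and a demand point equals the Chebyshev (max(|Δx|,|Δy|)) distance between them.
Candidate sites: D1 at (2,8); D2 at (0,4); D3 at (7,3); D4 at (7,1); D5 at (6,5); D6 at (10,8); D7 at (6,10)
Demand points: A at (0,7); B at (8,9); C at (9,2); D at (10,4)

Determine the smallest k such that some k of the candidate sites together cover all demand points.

3

Coverage sets (demand points within 3 of each site):
  D1: {A}
  D2: {A}
  D3: {C, D}
  D4: {C, D}
  D5: {C}
  D6: {B}
  D7: {B}
No 2 sites suffice: every size-2 union leaves at least one demand point uncovered.
But {D1, D3, D6} covers everything, so the minimum is 3.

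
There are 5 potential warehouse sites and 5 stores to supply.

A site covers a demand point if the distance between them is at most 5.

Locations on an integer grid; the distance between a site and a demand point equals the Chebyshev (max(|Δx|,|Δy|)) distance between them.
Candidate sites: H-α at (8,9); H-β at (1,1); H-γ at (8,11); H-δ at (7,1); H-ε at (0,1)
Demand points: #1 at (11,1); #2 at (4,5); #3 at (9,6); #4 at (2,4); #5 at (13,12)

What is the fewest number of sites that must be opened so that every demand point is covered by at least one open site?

2

Coverage sets (demand points within 5 of each site):
  H-α: {#2, #3, #5}
  H-β: {#2, #4}
  H-γ: {#3, #5}
  H-δ: {#1, #2, #3, #4}
  H-ε: {#2, #4}
No single site covers all 5 demand points.
But {H-α, H-δ} covers everything, so the minimum is 2.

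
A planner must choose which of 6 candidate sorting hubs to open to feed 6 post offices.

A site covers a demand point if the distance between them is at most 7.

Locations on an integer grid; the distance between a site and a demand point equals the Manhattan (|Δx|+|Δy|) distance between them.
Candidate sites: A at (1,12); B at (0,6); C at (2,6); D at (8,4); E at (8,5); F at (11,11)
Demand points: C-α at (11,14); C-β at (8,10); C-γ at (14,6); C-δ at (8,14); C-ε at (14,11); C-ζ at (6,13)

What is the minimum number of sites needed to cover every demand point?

2

Coverage sets (demand points within 7 of each site):
  A: {C-ζ}
  B: {}
  C: {}
  D: {C-β}
  E: {C-β, C-γ}
  F: {C-α, C-β, C-δ, C-ε, C-ζ}
No single site covers all 6 demand points.
But {E, F} covers everything, so the minimum is 2.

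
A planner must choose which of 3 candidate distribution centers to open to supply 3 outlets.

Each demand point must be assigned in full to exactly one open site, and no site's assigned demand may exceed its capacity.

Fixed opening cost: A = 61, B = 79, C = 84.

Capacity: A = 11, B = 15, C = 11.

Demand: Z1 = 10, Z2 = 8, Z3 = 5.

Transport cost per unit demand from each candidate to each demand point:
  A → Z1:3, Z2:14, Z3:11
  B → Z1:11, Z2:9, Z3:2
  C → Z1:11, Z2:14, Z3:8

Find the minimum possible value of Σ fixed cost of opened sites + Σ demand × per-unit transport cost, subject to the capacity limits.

252

Open {A, B}; cheapest assignment that respects the capacities:
  A (cap 11, load 10): Z1 — cost 10×3 = 30
  B (cap 15, load 13): Z2, Z3 — cost 8×9 + 5×2 = 82
  Shipping 112, fixed 140 → total 252.
  Any other capacity-feasible assignment to {A, B} ships for at least 112.
Compare {A, B, C}: its best feasible assignment gives total 336.
Compare {B, C}: its best feasible assignment gives total 355.
Every other set of open sites that can feasibly serve all demand totals ≥ 336 even under its best assignment. Minimum: 252.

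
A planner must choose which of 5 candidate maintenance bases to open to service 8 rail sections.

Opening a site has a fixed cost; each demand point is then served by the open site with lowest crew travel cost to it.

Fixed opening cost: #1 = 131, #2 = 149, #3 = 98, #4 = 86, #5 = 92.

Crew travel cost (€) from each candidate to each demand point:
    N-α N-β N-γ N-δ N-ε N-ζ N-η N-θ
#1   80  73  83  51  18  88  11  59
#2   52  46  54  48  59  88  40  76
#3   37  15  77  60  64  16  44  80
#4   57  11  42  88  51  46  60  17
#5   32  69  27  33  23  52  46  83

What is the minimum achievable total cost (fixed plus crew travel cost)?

413

Open {#4, #5}: assign each demand point to its cheapest open site.
  N-α→#5 32, N-β→#4 11, N-γ→#5 27, N-δ→#5 33, N-ε→#5 23, N-ζ→#4 46, N-η→#5 46, N-θ→#4 17
  crew travel cost 235, fixed 178 → total 413.
Compare {#5}: crew travel cost 365 + fixed 92 = 457.
Compare {#4}: crew travel cost 372 + fixed 86 = 458.
Compare {#3, #5}: crew travel cost 270 + fixed 190 = 460.
All other subsets cost ≥ 457. Minimum total cost: 413.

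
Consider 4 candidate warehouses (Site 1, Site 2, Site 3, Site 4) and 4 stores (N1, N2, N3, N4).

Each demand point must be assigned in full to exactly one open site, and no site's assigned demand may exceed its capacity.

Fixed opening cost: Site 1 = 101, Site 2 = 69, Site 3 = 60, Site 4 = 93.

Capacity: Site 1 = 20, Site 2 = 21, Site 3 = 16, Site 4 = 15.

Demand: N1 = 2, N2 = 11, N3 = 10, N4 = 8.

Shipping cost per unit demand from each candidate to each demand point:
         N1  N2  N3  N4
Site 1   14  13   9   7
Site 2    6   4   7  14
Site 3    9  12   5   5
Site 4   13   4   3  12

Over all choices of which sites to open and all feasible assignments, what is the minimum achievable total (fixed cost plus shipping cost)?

Open {Site 2, Site 3}; cheapest assignment that respects the capacities:
  Site 2 (cap 21, load 21): N2, N3 — cost 11×4 + 10×7 = 114
  Site 3 (cap 16, load 10): N1, N4 — cost 2×9 + 8×5 = 58
  Shipping 172, fixed 129 → total 301.
  Any other capacity-feasible assignment to {Site 2, Site 3} ships for at least 172.
Compare {Site 2, Site 3, Site 4}: its best feasible assignment gives total 348.
Compare {Site 2, Site 4}: its best feasible assignment gives total 360.
Every other set of open sites that can feasibly serve all demand totals ≥ 348 even under its best assignment. Minimum: 301.

301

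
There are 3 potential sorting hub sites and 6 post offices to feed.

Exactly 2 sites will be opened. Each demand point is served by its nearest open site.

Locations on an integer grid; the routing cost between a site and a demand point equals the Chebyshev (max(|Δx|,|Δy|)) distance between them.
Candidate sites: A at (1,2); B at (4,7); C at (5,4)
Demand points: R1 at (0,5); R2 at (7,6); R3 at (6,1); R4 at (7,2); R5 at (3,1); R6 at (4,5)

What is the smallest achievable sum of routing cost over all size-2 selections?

Open {A, C}.
  R1→A 3, R2→C 2, R3→C 3, R4→C 2, R5→A 2, R6→C 1  ⇒ total 13.
Compare {B, C}: total 15.
Compare {A, B}: total 20.

13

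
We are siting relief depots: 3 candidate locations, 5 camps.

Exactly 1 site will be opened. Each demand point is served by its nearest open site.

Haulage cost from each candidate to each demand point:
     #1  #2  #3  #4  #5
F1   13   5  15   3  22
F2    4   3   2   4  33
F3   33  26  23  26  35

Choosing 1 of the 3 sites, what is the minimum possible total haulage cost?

Open {F2}.
  #1→F2 4, #2→F2 3, #3→F2 2, #4→F2 4, #5→F2 33  ⇒ total 46.
Compare {F1}: total 58.
Compare {F3}: total 143.

46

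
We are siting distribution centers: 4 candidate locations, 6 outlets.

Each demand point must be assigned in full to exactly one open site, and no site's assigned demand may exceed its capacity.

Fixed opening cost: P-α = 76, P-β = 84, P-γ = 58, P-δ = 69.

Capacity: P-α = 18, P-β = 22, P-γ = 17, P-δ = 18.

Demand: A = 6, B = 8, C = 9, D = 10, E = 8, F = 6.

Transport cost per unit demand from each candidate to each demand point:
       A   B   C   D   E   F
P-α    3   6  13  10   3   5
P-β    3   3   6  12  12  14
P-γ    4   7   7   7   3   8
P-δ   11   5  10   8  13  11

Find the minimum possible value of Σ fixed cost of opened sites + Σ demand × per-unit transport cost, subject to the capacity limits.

Open {P-α, P-β, P-γ}; cheapest assignment that respects the capacities:
  P-α (cap 18, load 14): E, F — cost 8×3 + 6×5 = 54
  P-β (cap 22, load 17): B, C — cost 8×3 + 9×6 = 78
  P-γ (cap 17, load 16): A, D — cost 6×4 + 10×7 = 94
  Shipping 226, fixed 218 → total 444.
  Any other capacity-feasible assignment to {P-α, P-β, P-γ} ships for at least 226.
Compare {P-α, P-γ, P-δ}: its best feasible assignment gives total 458.
Compare {P-α, P-β, P-δ}: its best feasible assignment gives total 475.
Every other set of open sites that can feasibly serve all demand totals ≥ 458 even under its best assignment. Minimum: 444.

444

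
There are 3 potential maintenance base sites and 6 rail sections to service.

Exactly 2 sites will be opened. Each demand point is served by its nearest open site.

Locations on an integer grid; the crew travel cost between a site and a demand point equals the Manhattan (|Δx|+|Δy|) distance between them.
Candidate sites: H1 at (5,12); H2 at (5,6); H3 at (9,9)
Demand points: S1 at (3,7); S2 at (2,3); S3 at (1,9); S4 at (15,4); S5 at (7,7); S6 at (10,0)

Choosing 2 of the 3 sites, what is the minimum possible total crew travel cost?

40

Open {H2, H3}.
  S1→H2 3, S2→H2 6, S3→H2 7, S4→H3 11, S5→H2 3, S6→H3 10  ⇒ total 40.
Compare {H1, H2}: total 42.
Compare {H1, H3}: total 51.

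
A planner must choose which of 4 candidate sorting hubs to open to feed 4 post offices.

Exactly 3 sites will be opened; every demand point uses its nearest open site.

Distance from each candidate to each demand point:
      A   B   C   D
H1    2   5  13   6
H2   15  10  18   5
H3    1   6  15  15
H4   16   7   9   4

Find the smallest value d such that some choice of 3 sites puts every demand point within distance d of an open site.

9

Open {H1, H2, H4}.
  Farthest demand point is C at distance 9 (to H4); all others are ≤ 9.
With {H1, H3, H4} the worst case is 9.
With {H2, H3, H4} the worst case is 9.
No size-3 selection achieves below 9.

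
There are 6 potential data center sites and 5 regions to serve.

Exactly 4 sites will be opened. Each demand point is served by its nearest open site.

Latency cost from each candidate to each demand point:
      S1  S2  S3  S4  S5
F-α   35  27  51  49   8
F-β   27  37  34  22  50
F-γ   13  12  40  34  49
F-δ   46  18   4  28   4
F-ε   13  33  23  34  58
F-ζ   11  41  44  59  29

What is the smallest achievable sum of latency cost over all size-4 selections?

Open {F-β, F-γ, F-δ, F-ζ}.
  S1→F-ζ 11, S2→F-γ 12, S3→F-δ 4, S4→F-β 22, S5→F-δ 4  ⇒ total 53.
Compare {F-α, F-β, F-γ, F-δ}: total 55.
Compare {F-β, F-γ, F-δ, F-ε}: total 55.
No size-4 selection does better; minimum is 53.

53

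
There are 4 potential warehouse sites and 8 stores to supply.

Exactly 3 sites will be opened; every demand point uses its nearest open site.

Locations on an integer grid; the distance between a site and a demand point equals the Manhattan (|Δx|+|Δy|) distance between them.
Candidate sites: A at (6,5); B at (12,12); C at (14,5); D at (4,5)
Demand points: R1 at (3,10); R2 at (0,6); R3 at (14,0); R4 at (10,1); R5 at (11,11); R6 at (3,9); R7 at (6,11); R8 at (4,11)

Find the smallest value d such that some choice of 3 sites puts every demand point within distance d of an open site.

8

Open {A, B, C}.
  Farthest demand point is R1 at distance 8 (to A); all others are ≤ 8.
With {B, C, D} the worst case is 8.
With {A, C, D} the worst case is 9.
No size-3 selection achieves below 8.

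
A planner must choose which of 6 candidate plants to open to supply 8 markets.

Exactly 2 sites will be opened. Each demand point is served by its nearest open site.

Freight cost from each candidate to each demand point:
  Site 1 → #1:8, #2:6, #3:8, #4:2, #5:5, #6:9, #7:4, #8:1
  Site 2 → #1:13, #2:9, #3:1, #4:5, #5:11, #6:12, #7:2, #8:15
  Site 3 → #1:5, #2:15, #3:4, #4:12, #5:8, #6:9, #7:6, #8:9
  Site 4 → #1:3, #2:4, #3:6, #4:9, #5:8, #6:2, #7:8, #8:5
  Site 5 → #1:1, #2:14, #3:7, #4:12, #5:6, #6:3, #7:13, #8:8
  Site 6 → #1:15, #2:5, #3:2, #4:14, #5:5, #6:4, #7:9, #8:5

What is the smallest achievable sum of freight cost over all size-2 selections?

Open {Site 1, Site 4}.
  #1→Site 4 3, #2→Site 4 4, #3→Site 4 6, #4→Site 1 2, #5→Site 1 5, #6→Site 4 2, #7→Site 1 4, #8→Site 1 1  ⇒ total 27.
Compare {Site 1, Site 5}: total 29.
Compare {Site 2, Site 4}: total 30.
No size-2 selection does better; minimum is 27.

27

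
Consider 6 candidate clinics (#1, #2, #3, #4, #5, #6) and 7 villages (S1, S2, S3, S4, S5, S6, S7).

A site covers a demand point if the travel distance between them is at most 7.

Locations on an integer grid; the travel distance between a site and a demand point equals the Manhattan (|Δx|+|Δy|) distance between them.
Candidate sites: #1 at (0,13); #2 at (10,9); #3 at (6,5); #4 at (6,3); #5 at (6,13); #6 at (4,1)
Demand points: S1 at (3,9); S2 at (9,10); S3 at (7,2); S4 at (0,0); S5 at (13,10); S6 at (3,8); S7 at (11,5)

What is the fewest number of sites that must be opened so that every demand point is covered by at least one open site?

3

Coverage sets (demand points within 7 of each site):
  #1: {S1}
  #2: {S1, S2, S5, S7}
  #3: {S1, S3, S6, S7}
  #4: {S3, S7}
  #5: {S1, S2}
  #6: {S3, S4}
No 2 sites suffice: every size-2 union leaves at least one demand point uncovered.
But {#2, #3, #6} covers everything, so the minimum is 3.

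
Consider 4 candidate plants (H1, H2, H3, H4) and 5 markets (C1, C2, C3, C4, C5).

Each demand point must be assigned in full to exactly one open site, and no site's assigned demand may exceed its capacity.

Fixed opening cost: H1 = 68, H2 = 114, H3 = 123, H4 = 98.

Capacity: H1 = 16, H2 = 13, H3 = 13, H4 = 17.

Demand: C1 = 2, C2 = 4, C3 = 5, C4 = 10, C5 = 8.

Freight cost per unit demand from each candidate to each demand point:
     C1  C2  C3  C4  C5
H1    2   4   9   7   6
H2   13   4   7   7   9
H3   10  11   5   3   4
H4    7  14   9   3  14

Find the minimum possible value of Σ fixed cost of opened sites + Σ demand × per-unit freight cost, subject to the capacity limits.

309

Open {H1, H4}; cheapest assignment that respects the capacities:
  H1 (cap 16, load 14): C1, C2, C5 — cost 2×2 + 4×4 + 8×6 = 68
  H4 (cap 17, load 15): C3, C4 — cost 5×9 + 10×3 = 75
  Shipping 143, fixed 166 → total 309.
  Any other capacity-feasible assignment to {H1, H4} ships for at least 143.
Compare {H1, H3}: its best feasible assignment gives total 338.
Compare {H3, H4}: its best feasible assignment gives total 378.
Every other set of open sites that can feasibly serve all demand totals ≥ 338 even under its best assignment. Minimum: 309.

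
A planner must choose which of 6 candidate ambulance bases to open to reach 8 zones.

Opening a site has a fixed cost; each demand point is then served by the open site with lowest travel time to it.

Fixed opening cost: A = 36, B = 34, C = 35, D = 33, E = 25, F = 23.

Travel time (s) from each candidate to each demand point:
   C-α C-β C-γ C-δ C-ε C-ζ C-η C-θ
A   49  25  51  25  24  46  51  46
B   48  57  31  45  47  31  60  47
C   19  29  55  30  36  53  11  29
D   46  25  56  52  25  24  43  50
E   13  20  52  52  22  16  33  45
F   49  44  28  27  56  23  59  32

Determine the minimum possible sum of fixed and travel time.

Open {E, F}: assign each demand point to its cheapest open site.
  C-α→E 13, C-β→E 20, C-γ→F 28, C-δ→F 27, C-ε→E 22, C-ζ→E 16, C-η→E 33, C-θ→F 32
  travel time 191, fixed 48 → total 239.
Compare {C, E, F}: travel time 166 + fixed 83 = 249.
Compare {C, E}: travel time 193 + fixed 60 = 253.
Compare {C, F}: travel time 202 + fixed 58 = 260.
All other subsets cost ≥ 249. Minimum total cost: 239.

239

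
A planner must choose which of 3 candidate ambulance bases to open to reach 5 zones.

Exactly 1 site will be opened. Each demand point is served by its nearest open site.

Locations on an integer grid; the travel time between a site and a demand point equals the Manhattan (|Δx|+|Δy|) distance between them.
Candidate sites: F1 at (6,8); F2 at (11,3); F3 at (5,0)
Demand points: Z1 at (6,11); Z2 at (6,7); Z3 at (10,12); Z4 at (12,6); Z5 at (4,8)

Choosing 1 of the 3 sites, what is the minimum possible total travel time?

22

Open {F1}.
  Z1→F1 3, Z2→F1 1, Z3→F1 8, Z4→F1 8, Z5→F1 2  ⇒ total 22.
Compare {F2}: total 48.
Compare {F3}: total 59.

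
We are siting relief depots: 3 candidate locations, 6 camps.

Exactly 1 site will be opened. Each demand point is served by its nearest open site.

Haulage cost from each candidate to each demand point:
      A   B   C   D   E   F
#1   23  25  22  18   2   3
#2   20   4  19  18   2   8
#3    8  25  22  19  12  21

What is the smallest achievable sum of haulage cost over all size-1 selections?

71

Open {#2}.
  A→#2 20, B→#2 4, C→#2 19, D→#2 18, E→#2 2, F→#2 8  ⇒ total 71.
Compare {#1}: total 93.
Compare {#3}: total 107.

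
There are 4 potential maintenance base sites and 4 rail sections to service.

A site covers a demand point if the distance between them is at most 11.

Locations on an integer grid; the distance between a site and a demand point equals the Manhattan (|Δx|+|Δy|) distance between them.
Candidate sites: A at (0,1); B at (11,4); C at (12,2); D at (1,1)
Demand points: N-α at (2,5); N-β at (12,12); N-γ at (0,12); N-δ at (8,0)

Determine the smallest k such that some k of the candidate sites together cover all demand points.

2

Coverage sets (demand points within 11 of each site):
  A: {N-α, N-γ, N-δ}
  B: {N-α, N-β, N-δ}
  C: {N-β, N-δ}
  D: {N-α, N-δ}
No single site covers all 4 demand points.
But {A, B} covers everything, so the minimum is 2.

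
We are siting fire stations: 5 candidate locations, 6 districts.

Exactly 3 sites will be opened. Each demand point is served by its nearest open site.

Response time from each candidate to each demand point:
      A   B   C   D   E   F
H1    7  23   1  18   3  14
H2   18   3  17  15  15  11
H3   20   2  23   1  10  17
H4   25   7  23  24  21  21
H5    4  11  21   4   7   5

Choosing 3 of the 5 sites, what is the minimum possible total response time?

Open {H1, H3, H5}.
  A→H5 4, B→H3 2, C→H1 1, D→H3 1, E→H1 3, F→H5 5  ⇒ total 16.
Compare {H1, H2, H5}: total 20.
Compare {H1, H4, H5}: total 24.
No size-3 selection does better; minimum is 16.

16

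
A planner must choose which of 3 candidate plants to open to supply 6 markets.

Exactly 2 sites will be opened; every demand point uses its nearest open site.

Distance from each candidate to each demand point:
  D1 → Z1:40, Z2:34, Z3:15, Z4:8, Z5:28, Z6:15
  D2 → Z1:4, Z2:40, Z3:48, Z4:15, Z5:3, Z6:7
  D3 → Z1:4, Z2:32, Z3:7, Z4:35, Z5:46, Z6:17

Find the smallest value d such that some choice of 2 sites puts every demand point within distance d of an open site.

32

Open {D1, D3}.
  Farthest demand point is Z2 at distance 32 (to D3); all others are ≤ 32.
With {D2, D3} the worst case is 32.
With {D1, D2} the worst case is 34.
No size-2 selection achieves below 32.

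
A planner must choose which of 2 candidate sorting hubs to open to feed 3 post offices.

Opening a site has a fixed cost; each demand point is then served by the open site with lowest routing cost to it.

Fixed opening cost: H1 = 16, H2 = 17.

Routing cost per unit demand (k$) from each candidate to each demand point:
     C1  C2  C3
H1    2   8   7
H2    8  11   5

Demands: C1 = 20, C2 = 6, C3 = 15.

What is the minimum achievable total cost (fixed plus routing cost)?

196

Open {H1, H2}: assign each demand point to its cheapest open site.
  C1→H1 20×2=40, C2→H1 6×8=48, C3→H2 15×5=75
  routing cost 163, fixed 33 → total 196.
Compare {H1}: routing cost 193 + fixed 16 = 209.
Compare {H2}: routing cost 301 + fixed 17 = 318.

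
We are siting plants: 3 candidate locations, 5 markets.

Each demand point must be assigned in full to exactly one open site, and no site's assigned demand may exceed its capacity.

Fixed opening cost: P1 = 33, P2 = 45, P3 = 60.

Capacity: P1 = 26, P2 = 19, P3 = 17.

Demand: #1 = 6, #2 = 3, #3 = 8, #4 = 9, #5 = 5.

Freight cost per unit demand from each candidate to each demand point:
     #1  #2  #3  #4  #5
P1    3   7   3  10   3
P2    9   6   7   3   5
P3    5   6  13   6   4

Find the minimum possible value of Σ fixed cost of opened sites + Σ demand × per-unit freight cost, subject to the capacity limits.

Open {P1, P2}; cheapest assignment that respects the capacities:
  P1 (cap 26, load 19): #1, #3, #5 — cost 6×3 + 8×3 + 5×3 = 57
  P2 (cap 19, load 12): #2, #4 — cost 3×6 + 9×3 = 45
  Shipping 102, fixed 78 → total 180.
  Any other capacity-feasible assignment to {P1, P2} ships for at least 102.
Compare {P1, P3}: its best feasible assignment gives total 222.
Compare {P1, P2, P3}: its best feasible assignment gives total 240.
Every other set of open sites that can feasibly serve all demand totals ≥ 222 even under its best assignment. Minimum: 180.

180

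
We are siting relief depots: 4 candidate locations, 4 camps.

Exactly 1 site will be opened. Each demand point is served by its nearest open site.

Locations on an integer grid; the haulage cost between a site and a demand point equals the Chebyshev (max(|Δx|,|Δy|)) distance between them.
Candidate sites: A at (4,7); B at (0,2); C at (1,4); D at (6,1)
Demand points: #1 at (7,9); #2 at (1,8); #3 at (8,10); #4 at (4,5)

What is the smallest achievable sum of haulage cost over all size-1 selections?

12

Open {A}.
  #1→A 3, #2→A 3, #3→A 4, #4→A 2  ⇒ total 12.
Compare {C}: total 20.
Compare {B}: total 25.
No size-1 selection does better; minimum is 12.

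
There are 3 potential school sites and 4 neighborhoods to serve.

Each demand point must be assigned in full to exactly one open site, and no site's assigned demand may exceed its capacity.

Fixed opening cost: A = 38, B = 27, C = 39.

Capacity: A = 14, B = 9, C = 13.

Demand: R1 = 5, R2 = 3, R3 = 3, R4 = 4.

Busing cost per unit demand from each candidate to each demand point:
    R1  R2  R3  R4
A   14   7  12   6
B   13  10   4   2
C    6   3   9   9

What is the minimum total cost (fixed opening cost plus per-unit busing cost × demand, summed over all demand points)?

125

Open {B, C}; cheapest assignment that respects the capacities:
  B (cap 9, load 7): R3, R4 — cost 3×4 + 4×2 = 20
  C (cap 13, load 8): R1, R2 — cost 5×6 + 3×3 = 39
  Shipping 59, fixed 66 → total 125.
  Any other capacity-feasible assignment to {B, C} ships for at least 59.
Compare {A, B, C}: its best feasible assignment gives total 163.
Compare {A, C}: its best feasible assignment gives total 167.
Every other set of open sites that can feasibly serve all demand totals ≥ 163 even under its best assignment. Minimum: 125.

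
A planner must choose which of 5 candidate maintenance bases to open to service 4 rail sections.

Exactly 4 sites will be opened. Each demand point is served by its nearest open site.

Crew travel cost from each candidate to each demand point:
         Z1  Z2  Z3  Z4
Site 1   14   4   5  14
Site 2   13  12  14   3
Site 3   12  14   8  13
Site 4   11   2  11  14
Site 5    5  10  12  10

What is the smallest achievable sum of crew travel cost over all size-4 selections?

15

Open {Site 1, Site 2, Site 4, Site 5}.
  Z1→Site 5 5, Z2→Site 4 2, Z3→Site 1 5, Z4→Site 2 3  ⇒ total 15.
Compare {Site 1, Site 2, Site 3, Site 5}: total 17.
Compare {Site 2, Site 3, Site 4, Site 5}: total 18.
No size-4 selection does better; minimum is 15.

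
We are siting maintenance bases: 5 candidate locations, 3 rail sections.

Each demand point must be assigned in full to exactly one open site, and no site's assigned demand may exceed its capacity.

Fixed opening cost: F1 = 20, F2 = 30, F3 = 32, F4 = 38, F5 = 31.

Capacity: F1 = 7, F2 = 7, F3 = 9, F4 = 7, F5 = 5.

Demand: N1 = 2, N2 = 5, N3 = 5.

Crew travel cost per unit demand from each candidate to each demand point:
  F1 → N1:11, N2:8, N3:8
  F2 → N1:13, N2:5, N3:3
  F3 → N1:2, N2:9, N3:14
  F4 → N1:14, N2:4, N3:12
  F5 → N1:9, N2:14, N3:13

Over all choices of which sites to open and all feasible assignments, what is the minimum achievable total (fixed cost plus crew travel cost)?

126

Open {F2, F3}; cheapest assignment that respects the capacities:
  F2 (cap 7, load 5): N3 — cost 5×3 = 15
  F3 (cap 9, load 7): N1, N2 — cost 2×2 + 5×9 = 49
  Shipping 64, fixed 62 → total 126.
  Any other capacity-feasible assignment to {F2, F3} ships for at least 64.
Compare {F1, F2}: its best feasible assignment gives total 127.
Compare {F2, F4}: its best feasible assignment gives total 129.
Every other set of open sites that can feasibly serve all demand totals ≥ 127 even under its best assignment. Minimum: 126.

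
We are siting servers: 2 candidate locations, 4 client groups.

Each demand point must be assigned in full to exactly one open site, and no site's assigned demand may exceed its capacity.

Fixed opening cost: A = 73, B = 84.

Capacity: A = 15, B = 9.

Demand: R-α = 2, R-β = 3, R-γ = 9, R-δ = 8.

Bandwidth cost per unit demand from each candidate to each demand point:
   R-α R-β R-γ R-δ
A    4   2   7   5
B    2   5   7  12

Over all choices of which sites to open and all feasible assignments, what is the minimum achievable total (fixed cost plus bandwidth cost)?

274

Open {A, B}; cheapest assignment that respects the capacities:
  A (cap 15, load 13): R-α, R-β, R-δ — cost 2×4 + 3×2 + 8×5 = 54
  B (cap 9, load 9): R-γ — cost 9×7 = 63
  Shipping 117, fixed 157 → total 274.
  Any other capacity-feasible assignment to {A, B} ships for at least 117.
Total demand is 22 and no other set of sites has combined capacity ≥ 22, so {A, B} is the only feasible choice of open sites. Minimum: 274.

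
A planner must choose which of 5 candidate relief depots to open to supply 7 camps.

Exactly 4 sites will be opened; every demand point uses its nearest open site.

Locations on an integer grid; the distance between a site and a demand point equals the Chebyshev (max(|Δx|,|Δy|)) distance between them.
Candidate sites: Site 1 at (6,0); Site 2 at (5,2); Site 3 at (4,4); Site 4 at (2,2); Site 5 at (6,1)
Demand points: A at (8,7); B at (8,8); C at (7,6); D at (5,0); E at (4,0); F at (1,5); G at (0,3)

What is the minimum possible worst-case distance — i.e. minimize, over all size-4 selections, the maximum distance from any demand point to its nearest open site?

Open {Site 1, Site 2, Site 3, Site 4}.
  Farthest demand point is A at distance 4 (to Site 3); all others are ≤ 4.
With {Site 1, Site 2, Site 3, Site 5} the worst case is 4.
With {Site 1, Site 3, Site 4, Site 5} the worst case is 4.
No size-4 selection achieves below 4.

4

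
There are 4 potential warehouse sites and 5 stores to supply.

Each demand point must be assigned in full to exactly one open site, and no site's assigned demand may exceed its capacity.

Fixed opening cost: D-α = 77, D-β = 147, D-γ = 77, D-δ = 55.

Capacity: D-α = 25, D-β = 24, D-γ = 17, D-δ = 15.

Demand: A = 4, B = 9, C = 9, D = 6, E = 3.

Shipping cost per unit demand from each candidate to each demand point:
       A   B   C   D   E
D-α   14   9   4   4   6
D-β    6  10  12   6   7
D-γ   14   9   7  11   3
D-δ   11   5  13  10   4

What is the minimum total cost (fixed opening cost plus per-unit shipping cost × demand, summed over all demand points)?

Open {D-α, D-δ}; cheapest assignment that respects the capacities:
  D-α (cap 25, load 18): C, D, E — cost 9×4 + 6×4 + 3×6 = 78
  D-δ (cap 15, load 13): A, B — cost 4×11 + 9×5 = 89
  Shipping 167, fixed 132 → total 299.
  Any other capacity-feasible assignment to {D-α, D-δ} ships for at least 167.
Compare {D-α, D-γ}: its best feasible assignment gives total 360.
Compare {D-γ, D-δ}: its best feasible assignment gives total 365.
Every other set of open sites that can feasibly serve all demand totals ≥ 360 even under its best assignment. Minimum: 299.

299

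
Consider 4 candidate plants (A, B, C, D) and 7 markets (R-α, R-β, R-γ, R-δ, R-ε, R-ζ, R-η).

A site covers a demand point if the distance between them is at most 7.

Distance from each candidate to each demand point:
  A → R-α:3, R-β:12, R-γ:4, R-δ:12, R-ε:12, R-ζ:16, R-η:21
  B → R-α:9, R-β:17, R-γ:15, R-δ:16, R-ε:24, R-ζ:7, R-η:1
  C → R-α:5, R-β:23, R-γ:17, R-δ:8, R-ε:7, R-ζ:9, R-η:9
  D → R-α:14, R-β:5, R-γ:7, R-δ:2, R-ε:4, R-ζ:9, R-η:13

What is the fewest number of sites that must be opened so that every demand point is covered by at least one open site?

3

Coverage sets (demand points within 7 of each site):
  A: {R-α, R-γ}
  B: {R-ζ, R-η}
  C: {R-α, R-ε}
  D: {R-β, R-γ, R-δ, R-ε}
No 2 sites suffice: every size-2 union leaves at least one demand point uncovered.
But {A, B, D} covers everything, so the minimum is 3.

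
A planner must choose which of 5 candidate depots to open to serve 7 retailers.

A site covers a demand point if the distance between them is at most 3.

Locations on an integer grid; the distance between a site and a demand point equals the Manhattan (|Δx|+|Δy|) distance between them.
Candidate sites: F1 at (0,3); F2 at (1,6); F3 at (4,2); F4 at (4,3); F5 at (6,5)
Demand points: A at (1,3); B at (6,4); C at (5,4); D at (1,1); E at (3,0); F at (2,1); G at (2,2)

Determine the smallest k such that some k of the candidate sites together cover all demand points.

3

Coverage sets (demand points within 3 of each site):
  F1: {A, D, G}
  F2: {A}
  F3: {C, E, F, G}
  F4: {A, B, C, G}
  F5: {B, C}
No 2 sites suffice: every size-2 union leaves at least one demand point uncovered.
But {F1, F3, F4} covers everything, so the minimum is 3.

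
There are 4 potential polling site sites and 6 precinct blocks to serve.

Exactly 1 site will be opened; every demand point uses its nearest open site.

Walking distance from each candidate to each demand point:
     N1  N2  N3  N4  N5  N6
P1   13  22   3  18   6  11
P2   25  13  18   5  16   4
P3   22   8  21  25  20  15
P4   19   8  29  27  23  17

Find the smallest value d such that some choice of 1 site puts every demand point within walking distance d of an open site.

22

Open {P1}.
  Farthest demand point is N2 at walking distance 22 (to P1); all others are ≤ 22.
With {P2} the worst case is 25.
With {P3} the worst case is 25.
No size-1 selection achieves below 22.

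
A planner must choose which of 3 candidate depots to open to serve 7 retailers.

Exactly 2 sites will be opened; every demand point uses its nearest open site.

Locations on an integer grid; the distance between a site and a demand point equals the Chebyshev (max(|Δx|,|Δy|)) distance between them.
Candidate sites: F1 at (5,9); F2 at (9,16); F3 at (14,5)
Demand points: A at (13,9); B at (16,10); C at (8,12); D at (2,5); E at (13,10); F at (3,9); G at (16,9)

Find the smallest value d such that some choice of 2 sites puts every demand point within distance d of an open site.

5

Open {F1, F3}.
  Farthest demand point is B at distance 5 (to F3); all others are ≤ 5.
With {F1, F2} the worst case is 7.
With {F2, F3} the worst case is 11.
No size-2 selection achieves below 5.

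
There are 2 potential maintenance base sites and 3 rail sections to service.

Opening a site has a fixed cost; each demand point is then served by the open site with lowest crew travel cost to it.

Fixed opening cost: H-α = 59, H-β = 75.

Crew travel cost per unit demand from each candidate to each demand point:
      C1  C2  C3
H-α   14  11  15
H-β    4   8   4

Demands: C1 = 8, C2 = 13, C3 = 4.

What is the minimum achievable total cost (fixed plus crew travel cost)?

Open {H-β}: assign each demand point to its cheapest open site.
  C1→H-β 8×4=32, C2→H-β 13×8=104, C3→H-β 4×4=16
  crew travel cost 152, fixed 75 → total 227.
Compare {H-α, H-β}: crew travel cost 152 + fixed 134 = 286.
Compare {H-α}: crew travel cost 315 + fixed 59 = 374.

227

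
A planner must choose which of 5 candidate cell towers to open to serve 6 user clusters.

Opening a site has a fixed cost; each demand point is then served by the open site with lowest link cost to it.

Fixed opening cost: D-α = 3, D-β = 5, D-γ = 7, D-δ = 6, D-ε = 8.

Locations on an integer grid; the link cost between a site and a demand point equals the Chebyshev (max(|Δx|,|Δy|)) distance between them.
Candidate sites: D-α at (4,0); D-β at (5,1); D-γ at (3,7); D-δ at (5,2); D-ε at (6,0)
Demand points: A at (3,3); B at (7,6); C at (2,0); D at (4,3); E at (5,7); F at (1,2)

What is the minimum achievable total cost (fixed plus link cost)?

Open {D-δ}: assign each demand point to its cheapest open site.
  A→D-δ 2, B→D-δ 4, C→D-δ 3, D→D-δ 1, E→D-δ 5, F→D-δ 4
  link cost 19, fixed 6 → total 25.
Compare {D-α, D-δ}: link cost 17 + fixed 9 = 26.
Compare {D-α}: link cost 24 + fixed 3 = 27.
Compare {D-β}: link cost 22 + fixed 5 = 27.
All other subsets cost ≥ 26. Minimum total cost: 25.

25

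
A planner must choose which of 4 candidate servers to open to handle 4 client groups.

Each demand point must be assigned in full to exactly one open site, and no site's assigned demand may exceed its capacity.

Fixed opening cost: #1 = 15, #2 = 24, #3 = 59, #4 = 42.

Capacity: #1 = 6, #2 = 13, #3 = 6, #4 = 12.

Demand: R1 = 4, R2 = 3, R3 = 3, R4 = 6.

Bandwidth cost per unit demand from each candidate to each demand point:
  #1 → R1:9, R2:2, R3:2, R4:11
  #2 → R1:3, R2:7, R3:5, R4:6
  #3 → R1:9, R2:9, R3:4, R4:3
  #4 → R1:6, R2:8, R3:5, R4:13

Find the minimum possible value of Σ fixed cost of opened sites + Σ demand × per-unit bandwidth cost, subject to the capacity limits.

Open {#1, #2}; cheapest assignment that respects the capacities:
  #1 (cap 6, load 6): R2, R3 — cost 3×2 + 3×2 = 12
  #2 (cap 13, load 10): R1, R4 — cost 4×3 + 6×6 = 48
  Shipping 60, fixed 39 → total 99.
  Any other capacity-feasible assignment to {#1, #2} ships for at least 60.
Compare {#1, #2, #3}: its best feasible assignment gives total 140.
Compare {#1, #2, #4}: its best feasible assignment gives total 141.
Every other set of open sites that can feasibly serve all demand totals ≥ 140 even under its best assignment. Minimum: 99.

99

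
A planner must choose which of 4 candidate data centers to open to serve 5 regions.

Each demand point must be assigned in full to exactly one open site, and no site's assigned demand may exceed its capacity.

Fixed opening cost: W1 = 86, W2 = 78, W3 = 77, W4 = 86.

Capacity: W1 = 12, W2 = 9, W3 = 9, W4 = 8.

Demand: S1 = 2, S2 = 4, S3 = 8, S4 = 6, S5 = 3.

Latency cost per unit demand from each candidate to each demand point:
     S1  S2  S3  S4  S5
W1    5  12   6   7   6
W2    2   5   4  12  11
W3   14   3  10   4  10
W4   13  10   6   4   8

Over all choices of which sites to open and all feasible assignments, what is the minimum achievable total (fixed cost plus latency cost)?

355

Open {W1, W2, W3}; cheapest assignment that respects the capacities:
  W1 (cap 12, load 11): S1, S4, S5 — cost 2×5 + 6×7 + 3×6 = 70
  W2 (cap 9, load 8): S3 — cost 8×4 = 32
  W3 (cap 9, load 4): S2 — cost 4×3 = 12
  Shipping 114, fixed 241 → total 355.
  Any other capacity-feasible assignment to {W1, W2, W3} ships for at least 114.
Compare {W1, W2, W4}: its best feasible assignment gives total 364.
Compare {W2, W3, W4}: its best feasible assignment gives total 365.
Every other set of open sites that can feasibly serve all demand totals ≥ 364 even under its best assignment. Minimum: 355.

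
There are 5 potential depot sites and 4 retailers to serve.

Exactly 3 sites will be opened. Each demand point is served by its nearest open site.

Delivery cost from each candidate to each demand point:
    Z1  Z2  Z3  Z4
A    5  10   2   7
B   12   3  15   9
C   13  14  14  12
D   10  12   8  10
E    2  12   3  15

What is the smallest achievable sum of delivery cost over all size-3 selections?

14

Open {A, B, E}.
  Z1→E 2, Z2→B 3, Z3→A 2, Z4→A 7  ⇒ total 14.
Compare {A, B, C}: total 17.
Compare {A, B, D}: total 17.
No size-3 selection does better; minimum is 14.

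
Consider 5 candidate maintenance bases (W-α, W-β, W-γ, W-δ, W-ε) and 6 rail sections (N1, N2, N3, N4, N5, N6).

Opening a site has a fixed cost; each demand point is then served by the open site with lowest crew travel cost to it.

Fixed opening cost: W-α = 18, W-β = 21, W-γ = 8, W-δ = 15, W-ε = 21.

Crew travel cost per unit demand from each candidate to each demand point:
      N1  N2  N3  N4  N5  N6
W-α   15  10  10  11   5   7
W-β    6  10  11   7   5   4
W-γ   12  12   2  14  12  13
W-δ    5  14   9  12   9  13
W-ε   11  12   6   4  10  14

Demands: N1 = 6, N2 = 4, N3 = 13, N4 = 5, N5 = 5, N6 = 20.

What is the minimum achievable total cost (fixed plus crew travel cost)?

Open {W-β, W-γ}: assign each demand point to its cheapest open site.
  N1→W-β 6×6=36, N2→W-β 4×10=40, N3→W-γ 13×2=26, N4→W-β 5×7=35, N5→W-β 5×5=25, N6→W-β 20×4=80
  crew travel cost 242, fixed 29 → total 271.
Compare {W-β, W-γ, W-ε}: crew travel cost 227 + fixed 50 = 277.
Compare {W-β, W-γ, W-δ}: crew travel cost 236 + fixed 44 = 280.
Compare {W-β, W-γ, W-δ, W-ε}: crew travel cost 221 + fixed 65 = 286.
All other subsets cost ≥ 277. Minimum total cost: 271.

271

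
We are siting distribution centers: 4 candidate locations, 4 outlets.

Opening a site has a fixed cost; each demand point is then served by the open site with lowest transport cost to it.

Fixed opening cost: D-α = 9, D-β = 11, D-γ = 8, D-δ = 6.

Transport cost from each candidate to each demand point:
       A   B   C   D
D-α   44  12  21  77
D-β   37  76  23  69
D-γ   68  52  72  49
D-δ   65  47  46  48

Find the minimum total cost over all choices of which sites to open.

140

Open {D-α, D-δ}: assign each demand point to its cheapest open site.
  A→D-α 44, B→D-α 12, C→D-α 21, D→D-δ 48
  transport cost 125, fixed 15 → total 140.
Compare {D-α, D-γ}: transport cost 126 + fixed 17 = 143.
Compare {D-α, D-β, D-δ}: transport cost 118 + fixed 26 = 144.
Compare {D-α, D-β, D-γ}: transport cost 119 + fixed 28 = 147.
All other subsets cost ≥ 143. Minimum total cost: 140.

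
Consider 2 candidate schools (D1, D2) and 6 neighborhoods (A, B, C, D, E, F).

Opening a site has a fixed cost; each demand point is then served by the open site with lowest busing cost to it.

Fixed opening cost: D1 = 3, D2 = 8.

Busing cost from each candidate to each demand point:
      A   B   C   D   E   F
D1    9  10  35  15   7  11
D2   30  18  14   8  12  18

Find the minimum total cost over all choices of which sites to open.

70

Open {D1, D2}: assign each demand point to its cheapest open site.
  A→D1 9, B→D1 10, C→D2 14, D→D2 8, E→D1 7, F→D1 11
  busing cost 59, fixed 11 → total 70.
Compare {D1}: busing cost 87 + fixed 3 = 90.
Compare {D2}: busing cost 100 + fixed 8 = 108.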